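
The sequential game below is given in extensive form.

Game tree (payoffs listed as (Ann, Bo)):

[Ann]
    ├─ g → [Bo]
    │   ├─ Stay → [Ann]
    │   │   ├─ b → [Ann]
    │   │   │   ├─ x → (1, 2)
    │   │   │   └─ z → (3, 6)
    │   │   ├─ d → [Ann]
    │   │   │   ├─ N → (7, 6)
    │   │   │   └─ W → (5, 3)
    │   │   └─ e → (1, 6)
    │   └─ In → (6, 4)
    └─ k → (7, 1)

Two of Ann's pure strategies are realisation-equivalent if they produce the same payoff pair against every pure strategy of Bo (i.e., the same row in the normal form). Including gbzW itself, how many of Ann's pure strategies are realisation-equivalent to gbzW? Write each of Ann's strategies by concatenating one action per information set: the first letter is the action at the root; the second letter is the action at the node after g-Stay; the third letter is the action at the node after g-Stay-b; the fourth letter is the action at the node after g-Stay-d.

Row for gbzW (columns Stay, In): (3,6) (6,4).
Under gbzW, Ann's choice at the node after g-Stay-d can never be reached regardless of what Bo does, so varying those choices leaves every outcome unchanged.
Holding the reachable choices fixed and varying the unreachable one freely already gives 2 equivalent strategies.
No other strategy reproduces this row, so those 2 are the full class: gbzN, gbzW.

2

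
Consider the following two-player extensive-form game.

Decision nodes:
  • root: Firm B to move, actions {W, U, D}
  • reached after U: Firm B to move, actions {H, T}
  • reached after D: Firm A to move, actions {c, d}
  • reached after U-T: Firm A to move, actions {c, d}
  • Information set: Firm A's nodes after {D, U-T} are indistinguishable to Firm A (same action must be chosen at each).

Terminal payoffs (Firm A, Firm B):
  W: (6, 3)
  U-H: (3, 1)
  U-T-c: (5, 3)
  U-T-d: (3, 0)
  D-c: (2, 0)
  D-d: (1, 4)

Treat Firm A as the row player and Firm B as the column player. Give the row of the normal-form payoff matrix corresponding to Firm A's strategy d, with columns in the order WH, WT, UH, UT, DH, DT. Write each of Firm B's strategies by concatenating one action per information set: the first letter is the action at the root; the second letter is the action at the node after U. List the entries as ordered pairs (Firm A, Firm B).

(6,3) (6,3) (3,1) (3,0) (1,4) (1,4)

vs WH: Firm B plays W → (6, 3)
vs WT: Firm B plays W → (6, 3)
vs UH: Firm B plays U → Firm B plays H at [U] → (3, 1)
vs UT: Firm B plays U → Firm B plays T at [U] → Firm A plays d at [U-T] → (3, 0)
vs DH: Firm B plays D → Firm A plays d at [D] → (1, 4)
vs DT: Firm B plays D → Firm A plays d at [D] → (1, 4)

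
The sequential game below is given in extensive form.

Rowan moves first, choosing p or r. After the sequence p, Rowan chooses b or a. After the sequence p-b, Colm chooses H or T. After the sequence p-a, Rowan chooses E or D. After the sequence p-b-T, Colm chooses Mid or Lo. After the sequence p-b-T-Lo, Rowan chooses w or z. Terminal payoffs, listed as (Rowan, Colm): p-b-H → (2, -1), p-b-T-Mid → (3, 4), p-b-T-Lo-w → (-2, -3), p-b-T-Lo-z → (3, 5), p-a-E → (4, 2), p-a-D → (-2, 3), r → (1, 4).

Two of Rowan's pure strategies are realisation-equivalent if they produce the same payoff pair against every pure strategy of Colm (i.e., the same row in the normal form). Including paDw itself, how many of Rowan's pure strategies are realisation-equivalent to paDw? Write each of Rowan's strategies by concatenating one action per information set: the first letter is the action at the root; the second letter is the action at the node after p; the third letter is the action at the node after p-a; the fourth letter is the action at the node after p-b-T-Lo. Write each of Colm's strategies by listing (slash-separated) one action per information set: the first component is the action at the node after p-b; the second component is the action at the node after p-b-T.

2

Row for paDw (columns H/Mid, H/Lo, T/Mid, T/Lo): (-2,3) (-2,3) (-2,3) (-2,3).
Under paDw, Rowan's choice at the node after p-b-T-Lo can never be reached regardless of what Colm does, so varying those choices leaves every outcome unchanged.
Holding the reachable choices fixed and varying the unreachable one freely already gives 2 equivalent strategies.
No other strategy reproduces this row, so those 2 are the full class: paDw, paDz.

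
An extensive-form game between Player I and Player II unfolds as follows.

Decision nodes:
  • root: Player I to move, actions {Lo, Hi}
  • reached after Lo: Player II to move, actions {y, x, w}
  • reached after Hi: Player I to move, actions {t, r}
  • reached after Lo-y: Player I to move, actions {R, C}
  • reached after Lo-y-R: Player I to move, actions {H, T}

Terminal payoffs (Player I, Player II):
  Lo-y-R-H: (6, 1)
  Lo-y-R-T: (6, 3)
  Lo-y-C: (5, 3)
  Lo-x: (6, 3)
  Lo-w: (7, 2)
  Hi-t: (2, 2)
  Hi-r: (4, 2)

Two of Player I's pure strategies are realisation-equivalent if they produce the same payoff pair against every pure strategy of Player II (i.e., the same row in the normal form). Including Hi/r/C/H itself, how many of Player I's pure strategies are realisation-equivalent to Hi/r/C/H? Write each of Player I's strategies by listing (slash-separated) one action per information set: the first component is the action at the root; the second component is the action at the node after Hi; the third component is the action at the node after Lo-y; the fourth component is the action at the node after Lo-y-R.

Row for Hi/r/C/H (columns y, x, w): (4,2) (4,2) (4,2).
Under Hi/r/C/H, Player I's choice at the node after Lo-y and at the node after Lo-y-R can never be reached regardless of what Player II does, so varying those choices leaves every outcome unchanged.
Holding the reachable choices fixed and varying the unreachable ones freely already gives 2 × 2 = 4 equivalent strategies.
No other strategy reproduces this row, so those 4 are the full class: Hi/r/R/H, Hi/r/R/T, Hi/r/C/H, Hi/r/C/T.

4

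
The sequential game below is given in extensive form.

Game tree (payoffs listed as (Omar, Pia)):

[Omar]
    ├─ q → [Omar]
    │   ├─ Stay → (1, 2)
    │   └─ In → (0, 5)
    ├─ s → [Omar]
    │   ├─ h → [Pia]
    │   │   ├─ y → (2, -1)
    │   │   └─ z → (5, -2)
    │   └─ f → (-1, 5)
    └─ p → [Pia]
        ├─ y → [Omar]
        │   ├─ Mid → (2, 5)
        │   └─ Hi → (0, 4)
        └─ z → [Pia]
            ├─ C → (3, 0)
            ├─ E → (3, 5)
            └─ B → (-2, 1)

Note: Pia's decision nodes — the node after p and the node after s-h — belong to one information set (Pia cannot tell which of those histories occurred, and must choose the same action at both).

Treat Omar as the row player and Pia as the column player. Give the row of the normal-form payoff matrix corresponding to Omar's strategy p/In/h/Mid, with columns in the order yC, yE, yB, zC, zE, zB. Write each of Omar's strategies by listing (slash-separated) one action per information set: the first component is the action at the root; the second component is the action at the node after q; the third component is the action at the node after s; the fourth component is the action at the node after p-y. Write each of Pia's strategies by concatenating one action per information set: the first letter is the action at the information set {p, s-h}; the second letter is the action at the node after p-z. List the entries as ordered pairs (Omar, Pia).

vs yC: Omar plays p → Pia plays y at [p] → Omar plays Mid at [p-y] → (2, 5)
vs yE: Omar plays p → Pia plays y at [p] → Omar plays Mid at [p-y] → (2, 5)
vs yB: Omar plays p → Pia plays y at [p] → Omar plays Mid at [p-y] → (2, 5)
vs zC: Omar plays p → Pia plays z at [p] → Pia plays C at [p-z] → (3, 0)
vs zE: Omar plays p → Pia plays z at [p] → Pia plays E at [p-z] → (3, 5)
vs zB: Omar plays p → Pia plays z at [p] → Pia plays B at [p-z] → (-2, 1)

(2,5) (2,5) (2,5) (3,0) (3,5) (-2,1)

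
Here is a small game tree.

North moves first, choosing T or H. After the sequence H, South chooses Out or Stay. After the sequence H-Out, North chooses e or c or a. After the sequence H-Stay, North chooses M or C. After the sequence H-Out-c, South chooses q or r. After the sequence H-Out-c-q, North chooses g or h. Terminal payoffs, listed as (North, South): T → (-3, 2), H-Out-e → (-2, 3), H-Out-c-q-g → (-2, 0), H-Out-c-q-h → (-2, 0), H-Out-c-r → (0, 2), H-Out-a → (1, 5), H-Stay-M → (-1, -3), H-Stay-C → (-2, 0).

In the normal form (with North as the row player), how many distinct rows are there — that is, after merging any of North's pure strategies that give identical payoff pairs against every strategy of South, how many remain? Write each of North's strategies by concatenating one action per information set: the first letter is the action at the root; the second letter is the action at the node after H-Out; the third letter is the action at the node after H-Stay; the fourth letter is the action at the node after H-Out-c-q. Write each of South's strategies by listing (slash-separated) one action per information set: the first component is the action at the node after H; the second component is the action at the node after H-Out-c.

North has 24 pure strategies: TeMg, TeMh, TeCg, TeCh, TcMg, TcMh, TcCg, TcCh, TaMg, TaMh, TaCg, TaCh, HeMg, HeMh, HeCg, HeCh, HcMg, HcMh, HcCg, HcCh, HaMg, HaMh, HaCg, HaCh. Columns: Out/q, Out/r, Stay/q, Stay/r.
{TeMg, TeMh, TeCg, TeCh, TcMg, TcMh, TcCg, TcCh, TaMg, TaMh, TaCg, TaCh} → row (-3,2) (-3,2) (-3,2) (-3,2)
{HeMg, HeMh} → row (-2,3) (-2,3) (-1,-3) (-1,-3)
{HeCg, HeCh} → row (-2,3) (-2,3) (-2,0) (-2,0)
{HcMg, HcMh} → row (-2,0) (0,2) (-1,-3) (-1,-3)
{HcCg, HcCh} → row (-2,0) (0,2) (-2,0) (-2,0)
{HaMg, HaMh} → row (1,5) (1,5) (-1,-3) (-1,-3)
{HaCg, HaCh} → row (1,5) (1,5) (-2,0) (-2,0)
That's 7 distinct rows out of 24 strategies.

7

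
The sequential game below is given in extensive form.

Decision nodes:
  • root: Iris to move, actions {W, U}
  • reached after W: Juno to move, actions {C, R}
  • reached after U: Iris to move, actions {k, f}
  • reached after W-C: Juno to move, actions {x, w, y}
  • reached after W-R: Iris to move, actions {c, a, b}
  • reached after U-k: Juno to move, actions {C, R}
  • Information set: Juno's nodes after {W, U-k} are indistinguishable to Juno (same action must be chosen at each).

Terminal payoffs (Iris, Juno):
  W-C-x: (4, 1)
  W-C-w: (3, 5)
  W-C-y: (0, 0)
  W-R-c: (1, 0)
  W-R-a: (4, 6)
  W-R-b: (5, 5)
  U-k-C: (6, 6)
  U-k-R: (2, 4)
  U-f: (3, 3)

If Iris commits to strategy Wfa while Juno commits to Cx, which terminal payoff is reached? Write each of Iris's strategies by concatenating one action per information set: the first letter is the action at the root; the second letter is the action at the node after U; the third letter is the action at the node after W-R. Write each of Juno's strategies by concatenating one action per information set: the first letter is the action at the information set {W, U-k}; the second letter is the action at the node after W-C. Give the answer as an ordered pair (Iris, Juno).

Trace the play path from the root:
  Iris plays W
  Juno plays C at [W]
  Juno plays x at [W-C]
→ terminal payoff (4, 1).
(Iris's choice at the node after U is never reached on this path, so it doesn't affect the outcome.)

(4, 1)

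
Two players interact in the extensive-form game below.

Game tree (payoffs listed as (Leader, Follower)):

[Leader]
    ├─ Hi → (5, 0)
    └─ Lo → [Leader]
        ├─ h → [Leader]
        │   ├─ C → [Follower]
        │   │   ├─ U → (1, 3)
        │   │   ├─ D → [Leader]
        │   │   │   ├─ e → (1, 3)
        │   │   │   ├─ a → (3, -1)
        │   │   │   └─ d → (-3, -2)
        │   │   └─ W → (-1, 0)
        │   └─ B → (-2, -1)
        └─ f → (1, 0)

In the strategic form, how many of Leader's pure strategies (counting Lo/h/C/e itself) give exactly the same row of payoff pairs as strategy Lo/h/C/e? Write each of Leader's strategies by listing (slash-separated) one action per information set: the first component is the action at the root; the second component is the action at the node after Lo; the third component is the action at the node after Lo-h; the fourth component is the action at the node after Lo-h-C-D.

1

Row for Lo/h/C/e (columns U, D, W): (1,3) (1,3) (-1,0).
Every one of Leader's information sets is on the play path for some reply by Follower when Leader follows Lo/h/C/e.
Changing the action at any of them therefore changes at least one column, so only Lo/h/C/e itself gives this row.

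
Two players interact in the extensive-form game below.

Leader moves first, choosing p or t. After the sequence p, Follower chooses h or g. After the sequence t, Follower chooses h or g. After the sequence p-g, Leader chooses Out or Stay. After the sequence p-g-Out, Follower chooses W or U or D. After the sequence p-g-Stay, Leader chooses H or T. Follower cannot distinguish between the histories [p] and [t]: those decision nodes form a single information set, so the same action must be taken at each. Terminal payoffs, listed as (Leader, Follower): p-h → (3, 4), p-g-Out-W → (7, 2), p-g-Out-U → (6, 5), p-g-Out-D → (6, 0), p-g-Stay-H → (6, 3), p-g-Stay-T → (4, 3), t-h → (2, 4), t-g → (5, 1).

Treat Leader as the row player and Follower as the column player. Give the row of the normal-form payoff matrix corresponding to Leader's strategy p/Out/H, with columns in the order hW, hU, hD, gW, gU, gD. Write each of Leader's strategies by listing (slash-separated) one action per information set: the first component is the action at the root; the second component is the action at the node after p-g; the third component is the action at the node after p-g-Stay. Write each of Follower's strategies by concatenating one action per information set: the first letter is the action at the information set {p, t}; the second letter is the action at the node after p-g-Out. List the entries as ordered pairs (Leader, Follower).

vs hW: Leader plays p → Follower plays h at [p] → (3, 4)
vs hU: Leader plays p → Follower plays h at [p] → (3, 4)
vs hD: Leader plays p → Follower plays h at [p] → (3, 4)
vs gW: Leader plays p → Follower plays g at [p] → Leader plays Out at [p-g] → Follower plays W at [p-g-Out] → (7, 2)
vs gU: Leader plays p → Follower plays g at [p] → Leader plays Out at [p-g] → Follower plays U at [p-g-Out] → (6, 5)
vs gD: Leader plays p → Follower plays g at [p] → Leader plays Out at [p-g] → Follower plays D at [p-g-Out] → (6, 0)

(3,4) (3,4) (3,4) (7,2) (6,5) (6,0)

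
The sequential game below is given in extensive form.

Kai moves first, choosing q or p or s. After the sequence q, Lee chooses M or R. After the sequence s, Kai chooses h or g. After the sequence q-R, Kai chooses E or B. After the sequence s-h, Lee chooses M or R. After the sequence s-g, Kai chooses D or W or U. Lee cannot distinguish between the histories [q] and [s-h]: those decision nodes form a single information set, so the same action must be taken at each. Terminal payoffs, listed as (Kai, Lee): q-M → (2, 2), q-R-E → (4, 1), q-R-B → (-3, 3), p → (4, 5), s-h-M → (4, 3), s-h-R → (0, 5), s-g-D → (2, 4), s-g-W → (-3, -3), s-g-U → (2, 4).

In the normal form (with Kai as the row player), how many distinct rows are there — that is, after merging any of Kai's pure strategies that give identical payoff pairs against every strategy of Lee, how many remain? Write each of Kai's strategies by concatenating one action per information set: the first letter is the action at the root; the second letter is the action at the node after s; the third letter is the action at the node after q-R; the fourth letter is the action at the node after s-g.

Kai has 36 pure strategies: qhED, qhEW, qhEU, qhBD, qhBW, qhBU, qgED, qgEW, qgEU, qgBD, qgBW, qgBU, phED, phEW, phEU, phBD, phBW, phBU, pgED, pgEW, pgEU, pgBD, pgBW, pgBU, shED, shEW, shEU, shBD, shBW, shBU, sgED, sgEW, sgEU, sgBD, sgBW, sgBU. Columns: M, R.
{qhED, qhEW, qhEU, qgED, qgEW, qgEU} → row (2,2) (4,1)
{qhBD, qhBW, qhBU, qgBD, qgBW, qgBU} → row (2,2) (-3,3)
{phED, phEW, phEU, phBD, phBW, phBU, pgED, pgEW, pgEU, pgBD, pgBW, pgBU} → row (4,5) (4,5)
{shED, shEW, shEU, shBD, shBW, shBU} → row (4,3) (0,5)
{sgED, sgEU, sgBD, sgBU} → row (2,4) (2,4)
{sgEW, sgBW} → row (-3,-3) (-3,-3)
That's 6 distinct rows out of 36 strategies.

6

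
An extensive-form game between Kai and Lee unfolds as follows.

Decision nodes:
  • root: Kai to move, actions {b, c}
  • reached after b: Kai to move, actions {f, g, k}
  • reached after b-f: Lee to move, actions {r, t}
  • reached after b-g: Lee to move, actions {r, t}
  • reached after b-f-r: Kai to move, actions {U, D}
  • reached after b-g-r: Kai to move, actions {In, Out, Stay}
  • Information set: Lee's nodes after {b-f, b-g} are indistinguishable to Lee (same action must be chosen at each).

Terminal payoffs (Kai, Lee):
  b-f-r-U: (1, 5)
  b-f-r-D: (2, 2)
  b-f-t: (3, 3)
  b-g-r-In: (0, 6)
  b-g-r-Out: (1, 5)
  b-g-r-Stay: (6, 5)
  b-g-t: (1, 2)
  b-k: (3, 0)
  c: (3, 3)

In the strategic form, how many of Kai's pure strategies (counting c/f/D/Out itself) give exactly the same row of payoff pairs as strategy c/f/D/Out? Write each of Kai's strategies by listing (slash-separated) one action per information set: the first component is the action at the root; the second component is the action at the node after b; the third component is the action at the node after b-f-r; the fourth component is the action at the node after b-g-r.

Row for c/f/D/Out (columns r, t): (3,3) (3,3).
Under c/f/D/Out, Kai's choice at the node after b and at the node after b-f-r and at the node after b-g-r can never be reached regardless of what Lee does, so varying those choices leaves every outcome unchanged.
Holding the reachable choices fixed and varying the unreachable ones freely already gives 3 × 2 × 3 = 18 equivalent strategies.
No other strategy reproduces this row, so those 18 are the full class: c/f/U/In, c/f/U/Out, c/f/U/Stay, c/f/D/In, c/f/D/Out, c/f/D/Stay, c/g/U/In, c/g/U/Out, c/g/U/Stay, c/g/D/In, c/g/D/Out, c/g/D/Stay, c/k/U/In, c/k/U/Out, c/k/U/Stay, c/k/D/In, c/k/D/Out, c/k/D/Stay.

18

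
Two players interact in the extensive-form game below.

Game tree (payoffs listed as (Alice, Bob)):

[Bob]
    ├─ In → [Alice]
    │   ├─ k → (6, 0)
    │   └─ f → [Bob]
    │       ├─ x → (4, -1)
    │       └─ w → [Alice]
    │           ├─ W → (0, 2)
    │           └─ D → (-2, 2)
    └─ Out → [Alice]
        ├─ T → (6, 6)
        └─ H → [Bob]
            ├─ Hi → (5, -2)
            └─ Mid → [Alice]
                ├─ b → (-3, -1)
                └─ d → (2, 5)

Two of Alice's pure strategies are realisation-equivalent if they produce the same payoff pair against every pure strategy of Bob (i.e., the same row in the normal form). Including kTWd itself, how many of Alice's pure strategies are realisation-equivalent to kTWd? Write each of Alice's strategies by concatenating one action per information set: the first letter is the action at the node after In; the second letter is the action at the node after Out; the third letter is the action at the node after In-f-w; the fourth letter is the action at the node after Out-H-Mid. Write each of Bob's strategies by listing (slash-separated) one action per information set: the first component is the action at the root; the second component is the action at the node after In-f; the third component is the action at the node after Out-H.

Row for kTWd (columns In/x/Hi, In/x/Mid, In/w/Hi, In/w/Mid, Out/x/Hi, Out/x/Mid, Out/w/Hi, Out/w/Mid): (6,0) (6,0) (6,0) (6,0) (6,6) (6,6) (6,6) (6,6).
Under kTWd, Alice's choice at the node after In-f-w and at the node after Out-H-Mid can never be reached regardless of what Bob does, so varying those choices leaves every outcome unchanged.
Holding the reachable choices fixed and varying the unreachable ones freely already gives 2 × 2 = 4 equivalent strategies.
No other strategy reproduces this row, so those 4 are the full class: kTWb, kTWd, kTDb, kTDd.

4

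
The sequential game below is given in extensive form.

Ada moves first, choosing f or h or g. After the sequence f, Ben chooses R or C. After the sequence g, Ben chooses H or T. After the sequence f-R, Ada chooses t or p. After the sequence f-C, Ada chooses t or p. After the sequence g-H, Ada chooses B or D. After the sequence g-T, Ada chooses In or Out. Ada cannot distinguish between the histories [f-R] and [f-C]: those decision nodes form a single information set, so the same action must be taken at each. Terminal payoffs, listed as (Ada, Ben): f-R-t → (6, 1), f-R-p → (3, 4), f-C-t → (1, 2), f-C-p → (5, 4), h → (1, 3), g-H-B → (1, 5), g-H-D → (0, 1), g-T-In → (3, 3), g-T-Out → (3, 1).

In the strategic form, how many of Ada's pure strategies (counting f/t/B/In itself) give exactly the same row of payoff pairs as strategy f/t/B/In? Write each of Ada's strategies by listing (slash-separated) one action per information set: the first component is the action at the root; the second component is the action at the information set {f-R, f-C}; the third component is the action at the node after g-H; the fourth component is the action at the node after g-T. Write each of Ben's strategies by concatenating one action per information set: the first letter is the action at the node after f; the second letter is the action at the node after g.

Row for f/t/B/In (columns RH, RT, CH, CT): (6,1) (6,1) (1,2) (1,2).
Under f/t/B/In, Ada's choice at the node after g-H and at the node after g-T can never be reached regardless of what Ben does, so varying those choices leaves every outcome unchanged.
Holding the reachable choices fixed and varying the unreachable ones freely already gives 2 × 2 = 4 equivalent strategies.
No other strategy reproduces this row, so those 4 are the full class: f/t/B/In, f/t/B/Out, f/t/D/In, f/t/D/Out.

4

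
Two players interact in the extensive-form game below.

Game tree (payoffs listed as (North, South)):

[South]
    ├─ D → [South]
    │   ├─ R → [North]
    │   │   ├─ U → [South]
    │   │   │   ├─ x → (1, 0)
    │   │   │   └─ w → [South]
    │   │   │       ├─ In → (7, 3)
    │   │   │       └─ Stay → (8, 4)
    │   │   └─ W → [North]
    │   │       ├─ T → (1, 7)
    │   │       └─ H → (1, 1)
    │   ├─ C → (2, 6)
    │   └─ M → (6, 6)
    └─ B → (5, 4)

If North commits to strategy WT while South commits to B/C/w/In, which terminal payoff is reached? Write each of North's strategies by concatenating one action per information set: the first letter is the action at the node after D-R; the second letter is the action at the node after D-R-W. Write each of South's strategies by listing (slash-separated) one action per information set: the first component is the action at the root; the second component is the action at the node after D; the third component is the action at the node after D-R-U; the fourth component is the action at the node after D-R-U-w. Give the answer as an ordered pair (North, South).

(5, 4)

Trace the play path from the root:
  South plays B
→ terminal payoff (5, 4).
(North's choice at the node after D-R is never reached on this path, so it doesn't affect the outcome.)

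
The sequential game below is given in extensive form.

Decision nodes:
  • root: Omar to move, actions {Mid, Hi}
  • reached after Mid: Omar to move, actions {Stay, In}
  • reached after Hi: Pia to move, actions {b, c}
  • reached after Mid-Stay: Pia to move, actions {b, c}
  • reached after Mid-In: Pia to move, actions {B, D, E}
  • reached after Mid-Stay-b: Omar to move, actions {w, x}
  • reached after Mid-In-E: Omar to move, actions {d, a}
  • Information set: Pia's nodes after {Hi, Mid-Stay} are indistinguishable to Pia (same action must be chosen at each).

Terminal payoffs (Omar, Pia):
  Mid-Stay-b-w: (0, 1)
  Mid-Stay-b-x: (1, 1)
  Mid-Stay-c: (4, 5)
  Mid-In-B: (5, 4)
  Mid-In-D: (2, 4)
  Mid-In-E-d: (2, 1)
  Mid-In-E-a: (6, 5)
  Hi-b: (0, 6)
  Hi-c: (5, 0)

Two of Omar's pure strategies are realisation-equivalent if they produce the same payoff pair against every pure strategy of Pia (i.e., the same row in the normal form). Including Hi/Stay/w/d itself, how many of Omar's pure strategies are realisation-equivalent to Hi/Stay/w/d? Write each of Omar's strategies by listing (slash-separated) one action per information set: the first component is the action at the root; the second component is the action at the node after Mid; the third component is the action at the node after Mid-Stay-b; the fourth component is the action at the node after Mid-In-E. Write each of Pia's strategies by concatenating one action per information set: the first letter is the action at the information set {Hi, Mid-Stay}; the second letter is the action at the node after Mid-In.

8

Row for Hi/Stay/w/d (columns bB, bD, bE, cB, cD, cE): (0,6) (0,6) (0,6) (5,0) (5,0) (5,0).
Under Hi/Stay/w/d, Omar's choice at the node after Mid and at the node after Mid-Stay-b and at the node after Mid-In-E can never be reached regardless of what Pia does, so varying those choices leaves every outcome unchanged.
Holding the reachable choices fixed and varying the unreachable ones freely already gives 2 × 2 × 2 = 8 equivalent strategies.
No other strategy reproduces this row, so those 8 are the full class: Hi/Stay/w/d, Hi/Stay/w/a, Hi/Stay/x/d, Hi/Stay/x/a, Hi/In/w/d, Hi/In/w/a, Hi/In/x/d, Hi/In/x/a.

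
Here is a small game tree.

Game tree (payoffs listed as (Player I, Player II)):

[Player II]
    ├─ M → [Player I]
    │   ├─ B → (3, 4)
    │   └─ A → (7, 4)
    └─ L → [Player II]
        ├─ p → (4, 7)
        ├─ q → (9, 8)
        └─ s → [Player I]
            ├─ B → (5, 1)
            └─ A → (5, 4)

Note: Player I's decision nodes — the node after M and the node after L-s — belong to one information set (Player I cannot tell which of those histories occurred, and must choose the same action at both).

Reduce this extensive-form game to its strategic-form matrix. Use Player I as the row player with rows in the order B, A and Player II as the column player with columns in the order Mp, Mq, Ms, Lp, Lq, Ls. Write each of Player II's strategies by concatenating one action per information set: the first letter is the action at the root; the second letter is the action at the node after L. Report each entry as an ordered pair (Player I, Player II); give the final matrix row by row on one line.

B: (3,4) (3,4) (3,4) (4,7) (9,8) (5,1) | A: (7,4) (7,4) (7,4) (4,7) (9,8) (5,4)

           Mp       Mq       Ms       Lp       Lq       Ls
   B    (3,4)    (3,4)    (3,4)    (4,7)    (9,8)    (5,1)
   A    (7,4)    (7,4)    (7,4)    (4,7)    (9,8)    (5,4)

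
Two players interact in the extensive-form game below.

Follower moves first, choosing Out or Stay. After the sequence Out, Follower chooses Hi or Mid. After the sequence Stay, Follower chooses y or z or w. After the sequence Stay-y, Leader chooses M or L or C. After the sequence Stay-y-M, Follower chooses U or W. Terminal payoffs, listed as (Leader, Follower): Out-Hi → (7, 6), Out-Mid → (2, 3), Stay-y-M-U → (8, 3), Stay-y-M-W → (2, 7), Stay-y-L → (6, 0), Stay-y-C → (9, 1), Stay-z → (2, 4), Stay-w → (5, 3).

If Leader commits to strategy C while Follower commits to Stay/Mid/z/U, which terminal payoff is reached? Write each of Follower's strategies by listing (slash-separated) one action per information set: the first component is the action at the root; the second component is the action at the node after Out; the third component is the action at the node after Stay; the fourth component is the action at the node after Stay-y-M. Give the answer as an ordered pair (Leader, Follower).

Trace the play path from the root:
  Follower plays Stay
  Follower plays z at [Stay]
→ terminal payoff (2, 4).
(Leader's choice at the node after Stay-y is never reached on this path, so it doesn't affect the outcome.)

(2, 4)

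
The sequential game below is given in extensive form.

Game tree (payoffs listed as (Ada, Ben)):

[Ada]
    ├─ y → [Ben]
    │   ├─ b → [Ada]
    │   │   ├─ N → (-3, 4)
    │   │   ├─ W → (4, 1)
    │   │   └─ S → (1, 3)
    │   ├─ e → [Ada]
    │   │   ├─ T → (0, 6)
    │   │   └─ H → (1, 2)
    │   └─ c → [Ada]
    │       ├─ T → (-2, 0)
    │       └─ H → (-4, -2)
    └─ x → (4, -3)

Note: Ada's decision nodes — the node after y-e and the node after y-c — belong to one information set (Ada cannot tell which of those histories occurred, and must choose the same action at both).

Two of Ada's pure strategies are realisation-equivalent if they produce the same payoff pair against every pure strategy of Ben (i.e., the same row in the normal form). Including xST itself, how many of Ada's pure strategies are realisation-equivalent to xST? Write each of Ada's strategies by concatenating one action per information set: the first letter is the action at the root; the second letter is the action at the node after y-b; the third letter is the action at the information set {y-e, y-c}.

6

Row for xST (columns b, e, c): (4,-3) (4,-3) (4,-3).
Under xST, Ada's choice at the node after y-b and at the information set {y-e, y-c} can never be reached regardless of what Ben does, so varying those choices leaves every outcome unchanged.
Holding the reachable choices fixed and varying the unreachable ones freely already gives 3 × 2 = 6 equivalent strategies.
No other strategy reproduces this row, so those 6 are the full class: xNT, xNH, xWT, xWH, xST, xSH.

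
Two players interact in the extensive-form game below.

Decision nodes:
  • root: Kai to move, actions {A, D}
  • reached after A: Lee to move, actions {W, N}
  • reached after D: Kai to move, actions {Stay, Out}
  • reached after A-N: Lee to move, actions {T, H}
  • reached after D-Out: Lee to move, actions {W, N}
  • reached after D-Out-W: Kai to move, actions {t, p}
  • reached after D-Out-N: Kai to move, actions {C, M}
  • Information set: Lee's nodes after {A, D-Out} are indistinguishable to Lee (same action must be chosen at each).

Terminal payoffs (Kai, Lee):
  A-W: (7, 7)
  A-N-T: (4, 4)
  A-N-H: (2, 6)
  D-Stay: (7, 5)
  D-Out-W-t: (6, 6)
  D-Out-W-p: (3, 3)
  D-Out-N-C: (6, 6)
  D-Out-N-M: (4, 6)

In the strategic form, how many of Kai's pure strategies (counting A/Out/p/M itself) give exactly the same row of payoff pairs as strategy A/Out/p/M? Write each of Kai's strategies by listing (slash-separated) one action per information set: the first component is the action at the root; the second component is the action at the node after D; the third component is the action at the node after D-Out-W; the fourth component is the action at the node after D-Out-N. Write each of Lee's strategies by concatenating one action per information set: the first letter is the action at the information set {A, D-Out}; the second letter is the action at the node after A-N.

Row for A/Out/p/M (columns WT, WH, NT, NH): (7,7) (7,7) (4,4) (2,6).
Under A/Out/p/M, Kai's choice at the node after D and at the node after D-Out-W and at the node after D-Out-N can never be reached regardless of what Lee does, so varying those choices leaves every outcome unchanged.
Holding the reachable choices fixed and varying the unreachable ones freely already gives 2 × 2 × 2 = 8 equivalent strategies.
No other strategy reproduces this row, so those 8 are the full class: A/Stay/t/C, A/Stay/t/M, A/Stay/p/C, A/Stay/p/M, A/Out/t/C, A/Out/t/M, A/Out/p/C, A/Out/p/M.

8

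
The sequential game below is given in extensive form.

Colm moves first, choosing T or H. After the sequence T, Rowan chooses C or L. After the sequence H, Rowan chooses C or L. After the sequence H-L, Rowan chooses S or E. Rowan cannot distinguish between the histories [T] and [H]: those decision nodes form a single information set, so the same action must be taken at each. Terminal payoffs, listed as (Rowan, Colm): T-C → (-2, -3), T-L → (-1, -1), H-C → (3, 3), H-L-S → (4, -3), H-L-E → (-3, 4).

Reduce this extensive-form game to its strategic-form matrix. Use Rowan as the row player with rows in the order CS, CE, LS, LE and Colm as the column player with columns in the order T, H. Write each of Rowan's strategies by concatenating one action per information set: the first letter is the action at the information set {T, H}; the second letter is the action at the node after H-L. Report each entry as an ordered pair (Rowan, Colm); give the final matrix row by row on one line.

CS: (-2,-3) (3,3) | CE: (-2,-3) (3,3) | LS: (-1,-1) (4,-3) | LE: (-1,-1) (-3,4)

Row CS: T→(-2,-3), H→(3,3)
Row CE: T→(-2,-3), H→(3,3)
Row LS: T→(-1,-1), H→(4,-3)
Row LE: T→(-1,-1), H→(-3,4)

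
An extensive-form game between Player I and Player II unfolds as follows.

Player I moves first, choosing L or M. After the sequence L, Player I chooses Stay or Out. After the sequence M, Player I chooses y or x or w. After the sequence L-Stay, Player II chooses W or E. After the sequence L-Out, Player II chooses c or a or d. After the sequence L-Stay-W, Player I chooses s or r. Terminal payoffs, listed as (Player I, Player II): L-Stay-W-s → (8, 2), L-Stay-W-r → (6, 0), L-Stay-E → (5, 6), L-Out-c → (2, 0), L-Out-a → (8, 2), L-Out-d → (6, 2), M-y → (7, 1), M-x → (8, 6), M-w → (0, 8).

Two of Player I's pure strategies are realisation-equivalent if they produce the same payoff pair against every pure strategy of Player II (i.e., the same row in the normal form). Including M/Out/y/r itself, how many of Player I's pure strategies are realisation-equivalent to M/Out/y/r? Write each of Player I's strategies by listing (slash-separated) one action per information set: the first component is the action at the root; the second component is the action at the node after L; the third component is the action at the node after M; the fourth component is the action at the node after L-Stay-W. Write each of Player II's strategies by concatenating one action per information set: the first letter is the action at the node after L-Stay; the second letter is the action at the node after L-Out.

Row for M/Out/y/r (columns Wc, Wa, Wd, Ec, Ea, Ed): (7,1) (7,1) (7,1) (7,1) (7,1) (7,1).
Under M/Out/y/r, Player I's choice at the node after L and at the node after L-Stay-W can never be reached regardless of what Player II does, so varying those choices leaves every outcome unchanged.
Holding the reachable choices fixed and varying the unreachable ones freely already gives 2 × 2 = 4 equivalent strategies.
No other strategy reproduces this row, so those 4 are the full class: M/Stay/y/s, M/Stay/y/r, M/Out/y/s, M/Out/y/r.

4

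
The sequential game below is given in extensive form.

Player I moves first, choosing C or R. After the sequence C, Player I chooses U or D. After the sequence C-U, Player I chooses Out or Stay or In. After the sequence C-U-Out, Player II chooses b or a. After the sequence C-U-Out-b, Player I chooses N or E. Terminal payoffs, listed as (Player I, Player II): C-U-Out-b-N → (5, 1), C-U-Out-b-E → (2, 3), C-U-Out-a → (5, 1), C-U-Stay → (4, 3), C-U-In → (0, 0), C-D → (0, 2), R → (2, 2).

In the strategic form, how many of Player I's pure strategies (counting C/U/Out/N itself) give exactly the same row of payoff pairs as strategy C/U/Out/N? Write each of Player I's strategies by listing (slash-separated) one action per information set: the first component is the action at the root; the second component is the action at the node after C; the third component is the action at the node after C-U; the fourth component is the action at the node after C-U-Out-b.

1

Row for C/U/Out/N (columns b, a): (5,1) (5,1).
Every one of Player I's information sets is on the play path for some reply by Player II when Player I follows C/U/Out/N.
Changing the action at any of them therefore changes at least one column, so only C/U/Out/N itself gives this row.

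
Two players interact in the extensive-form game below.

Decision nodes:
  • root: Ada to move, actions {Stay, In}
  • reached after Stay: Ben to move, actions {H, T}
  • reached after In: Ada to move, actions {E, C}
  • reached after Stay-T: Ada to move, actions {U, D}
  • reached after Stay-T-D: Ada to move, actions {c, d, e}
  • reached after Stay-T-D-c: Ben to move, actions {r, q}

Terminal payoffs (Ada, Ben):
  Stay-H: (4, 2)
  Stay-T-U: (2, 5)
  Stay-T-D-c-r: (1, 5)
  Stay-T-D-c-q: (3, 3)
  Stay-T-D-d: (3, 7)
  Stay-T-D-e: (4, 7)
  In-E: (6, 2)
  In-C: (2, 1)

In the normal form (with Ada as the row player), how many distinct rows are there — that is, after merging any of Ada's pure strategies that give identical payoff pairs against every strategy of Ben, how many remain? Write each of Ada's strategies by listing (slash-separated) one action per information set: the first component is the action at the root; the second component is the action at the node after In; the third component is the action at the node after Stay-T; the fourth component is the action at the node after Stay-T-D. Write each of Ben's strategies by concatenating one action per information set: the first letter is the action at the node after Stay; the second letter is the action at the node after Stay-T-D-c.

6

Ada has 24 pure strategies: Stay/E/U/c, Stay/E/U/d, Stay/E/U/e, Stay/E/D/c, Stay/E/D/d, Stay/E/D/e, Stay/C/U/c, Stay/C/U/d, Stay/C/U/e, Stay/C/D/c, Stay/C/D/d, Stay/C/D/e, In/E/U/c, In/E/U/d, In/E/U/e, In/E/D/c, In/E/D/d, In/E/D/e, In/C/U/c, In/C/U/d, In/C/U/e, In/C/D/c, In/C/D/d, In/C/D/e. Columns: Hr, Hq, Tr, Tq.
{Stay/E/U/c, Stay/E/U/d, Stay/E/U/e, Stay/C/U/c, Stay/C/U/d, Stay/C/U/e} → row (4,2) (4,2) (2,5) (2,5)
{Stay/E/D/c, Stay/C/D/c} → row (4,2) (4,2) (1,5) (3,3)
{Stay/E/D/d, Stay/C/D/d} → row (4,2) (4,2) (3,7) (3,7)
{Stay/E/D/e, Stay/C/D/e} → row (4,2) (4,2) (4,7) (4,7)
{In/E/U/c, In/E/U/d, In/E/U/e, In/E/D/c, In/E/D/d, In/E/D/e} → row (6,2) (6,2) (6,2) (6,2)
{In/C/U/c, In/C/U/d, In/C/U/e, In/C/D/c, In/C/D/d, In/C/D/e} → row (2,1) (2,1) (2,1) (2,1)
That's 6 distinct rows out of 24 strategies.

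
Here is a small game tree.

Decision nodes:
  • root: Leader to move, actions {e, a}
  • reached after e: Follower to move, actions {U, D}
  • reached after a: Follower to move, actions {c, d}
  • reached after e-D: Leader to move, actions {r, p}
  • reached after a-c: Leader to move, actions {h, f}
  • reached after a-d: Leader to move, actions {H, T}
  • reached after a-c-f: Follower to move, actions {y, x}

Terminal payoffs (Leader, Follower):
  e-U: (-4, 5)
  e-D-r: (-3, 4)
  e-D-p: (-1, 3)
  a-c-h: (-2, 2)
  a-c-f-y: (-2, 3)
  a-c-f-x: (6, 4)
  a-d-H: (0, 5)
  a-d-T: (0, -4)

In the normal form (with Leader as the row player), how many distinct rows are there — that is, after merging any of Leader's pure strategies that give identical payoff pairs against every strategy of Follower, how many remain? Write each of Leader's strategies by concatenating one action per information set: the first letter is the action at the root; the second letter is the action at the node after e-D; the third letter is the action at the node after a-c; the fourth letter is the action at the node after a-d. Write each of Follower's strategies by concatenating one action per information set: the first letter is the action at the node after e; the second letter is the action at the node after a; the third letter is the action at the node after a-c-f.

6

Leader has 16 pure strategies: erhH, erhT, erfH, erfT, ephH, ephT, epfH, epfT, arhH, arhT, arfH, arfT, aphH, aphT, apfH, apfT. Columns: Ucy, Ucx, Udy, Udx, Dcy, Dcx, Ddy, Ddx.
{erhH, erhT, erfH, erfT} → row (-4,5) (-4,5) (-4,5) (-4,5) (-3,4) (-3,4) (-3,4) (-3,4)
{ephH, ephT, epfH, epfT} → row (-4,5) (-4,5) (-4,5) (-4,5) (-1,3) (-1,3) (-1,3) (-1,3)
{arhH, aphH} → row (-2,2) (-2,2) (0,5) (0,5) (-2,2) (-2,2) (0,5) (0,5)
{arhT, aphT} → row (-2,2) (-2,2) (0,-4) (0,-4) (-2,2) (-2,2) (0,-4) (0,-4)
{arfH, apfH} → row (-2,3) (6,4) (0,5) (0,5) (-2,3) (6,4) (0,5) (0,5)
{arfT, apfT} → row (-2,3) (6,4) (0,-4) (0,-4) (-2,3) (6,4) (0,-4) (0,-4)
That's 6 distinct rows out of 16 strategies.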